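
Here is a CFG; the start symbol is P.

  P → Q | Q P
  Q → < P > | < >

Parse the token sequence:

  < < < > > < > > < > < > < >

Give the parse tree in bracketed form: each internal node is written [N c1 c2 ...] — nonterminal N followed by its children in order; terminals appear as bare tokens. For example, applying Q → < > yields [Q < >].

P
Q P
< P > P
< Q P > P
< < P > P > P
< < Q > P > P
< < < > > P > P
< < < > > Q > P
< < < > > < > > P
< < < > > < > > Q P
< < < > > < > > < > P
< < < > > < > > < > Q P
< < < > > < > > < > < > P
< < < > > < > > < > < > Q
< < < > > < > > < > < > < >

[P [Q < [P [Q < [P [Q < >]] >] [P [Q < >]]] >] [P [Q < >] [P [Q < >] [P [Q < >]]]]]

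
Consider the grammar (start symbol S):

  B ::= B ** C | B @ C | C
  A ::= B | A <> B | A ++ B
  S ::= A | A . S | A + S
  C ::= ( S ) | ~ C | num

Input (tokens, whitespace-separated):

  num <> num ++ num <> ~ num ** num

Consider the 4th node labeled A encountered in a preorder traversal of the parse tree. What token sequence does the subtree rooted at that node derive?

[S [A [A [A [A [B [C num]]] <> [B [C num]]] ++ [B [C num]]] <> [B [B [C ~ [C num]]] ** [C num]]]]

num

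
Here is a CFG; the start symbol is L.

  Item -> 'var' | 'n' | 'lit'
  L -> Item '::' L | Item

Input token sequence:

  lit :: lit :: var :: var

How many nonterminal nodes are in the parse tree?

[L [Item lit] :: [L [Item lit] :: [L [Item var] :: [L [Item var]]]]]

8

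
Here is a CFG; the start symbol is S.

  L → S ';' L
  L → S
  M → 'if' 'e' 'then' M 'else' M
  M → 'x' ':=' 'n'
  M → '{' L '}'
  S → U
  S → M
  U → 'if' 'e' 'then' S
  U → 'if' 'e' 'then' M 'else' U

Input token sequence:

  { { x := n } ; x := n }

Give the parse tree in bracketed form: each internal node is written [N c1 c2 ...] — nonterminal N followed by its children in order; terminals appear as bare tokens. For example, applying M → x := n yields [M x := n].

S
M
{ L }
{ S ; L }
{ M ; L }
{ { L } ; L }
{ { S } ; L }
{ { M } ; L }
{ { x := n } ; L }
{ { x := n } ; S }
{ { x := n } ; M }
{ { x := n } ; x := n }

[S [M { [L [S [M { [L [S [M x := n]]] }]] ; [L [S [M x := n]]]] }]]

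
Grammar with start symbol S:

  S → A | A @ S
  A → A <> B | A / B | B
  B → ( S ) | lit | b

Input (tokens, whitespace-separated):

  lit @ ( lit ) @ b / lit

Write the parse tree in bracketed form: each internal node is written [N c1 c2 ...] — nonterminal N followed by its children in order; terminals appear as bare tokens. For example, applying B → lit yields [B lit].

S
A @ S
B @ S
lit @ S
lit @ A @ S
lit @ B @ S
lit @ ( S ) @ S
lit @ ( A ) @ S
lit @ ( B ) @ S
lit @ ( lit ) @ S
lit @ ( lit ) @ A
lit @ ( lit ) @ A / B
lit @ ( lit ) @ B / B
lit @ ( lit ) @ b / B
lit @ ( lit ) @ b / lit

[S [A [B lit]] @ [S [A [B ( [S [A [B lit]]] )]] @ [S [A [A [B b]] / [B lit]]]]]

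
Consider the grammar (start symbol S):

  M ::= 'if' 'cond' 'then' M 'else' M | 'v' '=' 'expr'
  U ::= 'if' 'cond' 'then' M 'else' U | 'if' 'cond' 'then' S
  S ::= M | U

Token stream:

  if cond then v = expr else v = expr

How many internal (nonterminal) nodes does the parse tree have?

4

[S [M if cond then [M v = expr] else [M v = expr]]]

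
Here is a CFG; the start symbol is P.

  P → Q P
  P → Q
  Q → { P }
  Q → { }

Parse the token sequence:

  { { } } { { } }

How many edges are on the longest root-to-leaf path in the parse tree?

[P [Q { [P [Q { }]] }] [P [Q { [P [Q { }]] }]]]

5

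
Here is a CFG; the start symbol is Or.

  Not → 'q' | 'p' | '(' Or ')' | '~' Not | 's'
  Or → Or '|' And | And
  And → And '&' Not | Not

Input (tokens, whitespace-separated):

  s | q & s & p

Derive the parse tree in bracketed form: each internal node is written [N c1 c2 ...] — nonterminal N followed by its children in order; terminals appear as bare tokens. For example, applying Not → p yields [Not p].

Or
Or | And
And | And
Not | And
s | And
s | And & Not
s | And & Not & Not
s | Not & Not & Not
s | q & Not & Not
s | q & s & Not
s | q & s & p

[Or [Or [And [Not s]]] | [And [And [And [Not q]] & [Not s]] & [Not p]]]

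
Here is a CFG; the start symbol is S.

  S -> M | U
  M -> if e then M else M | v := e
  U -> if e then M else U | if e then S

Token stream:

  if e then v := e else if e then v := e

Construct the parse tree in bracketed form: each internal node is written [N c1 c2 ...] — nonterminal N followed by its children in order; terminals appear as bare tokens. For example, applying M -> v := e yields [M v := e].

[S [U if e then [M v := e] else [U if e then [S [M v := e]]]]]

S
U
if e then M else U
if e then v := e else U
if e then v := e else if e then S
if e then v := e else if e then M
if e then v := e else if e then v := e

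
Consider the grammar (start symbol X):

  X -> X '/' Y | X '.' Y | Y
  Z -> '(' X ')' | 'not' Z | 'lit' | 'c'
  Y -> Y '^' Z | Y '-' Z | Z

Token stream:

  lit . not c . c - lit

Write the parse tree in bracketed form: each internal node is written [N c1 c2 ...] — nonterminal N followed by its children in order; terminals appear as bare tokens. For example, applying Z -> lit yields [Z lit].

X
X . Y
X . Y . Y
Y . Y . Y
Z . Y . Y
lit . Y . Y
lit . Z . Y
lit . not Z . Y
lit . not c . Y
lit . not c . Y - Z
lit . not c . Z - Z
lit . not c . c - Z
lit . not c . c - lit

[X [X [X [Y [Z lit]]] . [Y [Z not [Z c]]]] . [Y [Y [Z c]] - [Z lit]]]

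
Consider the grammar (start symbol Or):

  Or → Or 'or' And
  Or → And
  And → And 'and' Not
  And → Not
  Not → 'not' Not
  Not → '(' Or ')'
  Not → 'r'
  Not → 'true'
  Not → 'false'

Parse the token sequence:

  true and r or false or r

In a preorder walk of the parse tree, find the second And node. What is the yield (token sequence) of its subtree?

[Or [Or [Or [And [And [Not true]] and [Not r]]] or [And [Not false]]] or [And [Not r]]]

true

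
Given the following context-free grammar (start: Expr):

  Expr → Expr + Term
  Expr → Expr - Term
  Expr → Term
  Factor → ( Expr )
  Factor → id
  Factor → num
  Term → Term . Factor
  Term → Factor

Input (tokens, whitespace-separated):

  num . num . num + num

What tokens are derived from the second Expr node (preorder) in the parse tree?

num . num . num

[Expr [Expr [Term [Term [Term [Factor num]] . [Factor num]] . [Factor num]]] + [Term [Factor num]]]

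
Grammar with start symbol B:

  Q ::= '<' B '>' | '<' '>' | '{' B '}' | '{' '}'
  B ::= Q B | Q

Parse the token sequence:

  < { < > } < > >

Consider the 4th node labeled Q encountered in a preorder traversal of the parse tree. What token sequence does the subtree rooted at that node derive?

[B [Q < [B [Q { [B [Q < >]] }] [B [Q < >]]] >]]

< >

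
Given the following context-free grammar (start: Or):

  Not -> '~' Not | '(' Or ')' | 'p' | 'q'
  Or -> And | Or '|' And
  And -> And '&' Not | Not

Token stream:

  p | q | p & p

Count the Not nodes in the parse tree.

[Or [Or [Or [And [Not p]]] | [And [Not q]]] | [And [And [Not p]] & [Not p]]]

4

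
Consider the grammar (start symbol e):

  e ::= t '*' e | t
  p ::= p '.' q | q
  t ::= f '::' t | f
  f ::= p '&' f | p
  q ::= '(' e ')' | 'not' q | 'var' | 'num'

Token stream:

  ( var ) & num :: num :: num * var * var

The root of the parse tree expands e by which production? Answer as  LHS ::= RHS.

[e [t [f [p [q ( [e [t [f [p [q var]]]]] )]] & [f [p [q num]]]] :: [t [f [p [q num]]] :: [t [f [p [q num]]]]]] * [e [t [f [p [q var]]]] * [e [t [f [p [q var]]]]]]]

e ::= t '*' e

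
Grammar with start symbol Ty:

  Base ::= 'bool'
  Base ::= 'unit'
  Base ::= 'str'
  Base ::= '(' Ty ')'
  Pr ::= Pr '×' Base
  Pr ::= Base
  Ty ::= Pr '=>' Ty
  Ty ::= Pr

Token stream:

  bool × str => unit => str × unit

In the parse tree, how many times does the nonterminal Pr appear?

[Ty [Pr [Pr [Base bool]] × [Base str]] => [Ty [Pr [Base unit]] => [Ty [Pr [Pr [Base str]] × [Base unit]]]]]

5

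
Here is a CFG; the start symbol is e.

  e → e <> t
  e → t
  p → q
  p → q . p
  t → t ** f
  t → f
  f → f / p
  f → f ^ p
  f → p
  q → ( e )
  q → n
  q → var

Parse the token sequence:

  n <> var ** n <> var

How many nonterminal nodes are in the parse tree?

[e [e [e [t [f [p [q n]]]]] <> [t [t [f [p [q var]]]] ** [f [p [q n]]]]] <> [t [f [p [q var]]]]]

19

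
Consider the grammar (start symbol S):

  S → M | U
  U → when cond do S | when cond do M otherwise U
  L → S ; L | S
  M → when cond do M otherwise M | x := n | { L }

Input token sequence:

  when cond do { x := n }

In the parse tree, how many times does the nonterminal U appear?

[S [U when cond do [S [M { [L [S [M x := n]]] }]]]]

1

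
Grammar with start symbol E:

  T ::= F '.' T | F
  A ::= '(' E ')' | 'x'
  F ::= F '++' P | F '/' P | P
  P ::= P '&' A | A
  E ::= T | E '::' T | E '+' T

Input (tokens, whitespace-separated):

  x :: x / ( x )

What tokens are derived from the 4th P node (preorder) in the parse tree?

[E [E [T [F [P [A x]]]]] :: [T [F [F [P [A x]]] / [P [A ( [E [T [F [P [A x]]]]] )]]]]]

x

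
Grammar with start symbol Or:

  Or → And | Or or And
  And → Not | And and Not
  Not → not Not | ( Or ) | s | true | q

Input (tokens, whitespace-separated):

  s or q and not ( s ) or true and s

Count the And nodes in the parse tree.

[Or [Or [Or [And [Not s]]] or [And [And [Not q]] and [Not not [Not ( [Or [And [Not s]]] )]]]] or [And [And [Not true]] and [Not s]]]

6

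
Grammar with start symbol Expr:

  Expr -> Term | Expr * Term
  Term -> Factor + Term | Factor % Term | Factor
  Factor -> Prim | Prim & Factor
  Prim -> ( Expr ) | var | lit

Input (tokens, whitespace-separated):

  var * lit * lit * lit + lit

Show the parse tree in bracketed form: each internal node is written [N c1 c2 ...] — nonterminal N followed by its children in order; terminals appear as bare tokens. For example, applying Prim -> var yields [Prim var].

Expr
Expr * Term
Expr * Term * Term
Expr * Term * Term * Term
Term * Term * Term * Term
Factor * Term * Term * Term
Prim * Term * Term * Term
var * Term * Term * Term
var * Factor * Term * Term
var * Prim * Term * Term
var * lit * Term * Term
var * lit * Factor * Term
var * lit * Prim * Term
var * lit * lit * Term
var * lit * lit * Factor + Term
var * lit * lit * Prim + Term
var * lit * lit * lit + Term
var * lit * lit * lit + Factor
var * lit * lit * lit + Prim
var * lit * lit * lit + lit

[Expr [Expr [Expr [Expr [Term [Factor [Prim var]]]] * [Term [Factor [Prim lit]]]] * [Term [Factor [Prim lit]]]] * [Term [Factor [Prim lit]] + [Term [Factor [Prim lit]]]]]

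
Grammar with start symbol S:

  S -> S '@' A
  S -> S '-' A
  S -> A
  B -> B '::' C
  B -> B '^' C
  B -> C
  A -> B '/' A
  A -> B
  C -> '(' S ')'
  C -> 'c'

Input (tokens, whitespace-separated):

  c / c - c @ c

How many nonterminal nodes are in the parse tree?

[S [S [S [A [B [C c]] / [A [B [C c]]]]] - [A [B [C c]]]] @ [A [B [C c]]]]

15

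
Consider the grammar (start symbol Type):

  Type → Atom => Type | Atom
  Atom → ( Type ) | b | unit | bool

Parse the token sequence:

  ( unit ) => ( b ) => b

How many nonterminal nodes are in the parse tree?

[Type [Atom ( [Type [Atom unit]] )] => [Type [Atom ( [Type [Atom b]] )] => [Type [Atom b]]]]

10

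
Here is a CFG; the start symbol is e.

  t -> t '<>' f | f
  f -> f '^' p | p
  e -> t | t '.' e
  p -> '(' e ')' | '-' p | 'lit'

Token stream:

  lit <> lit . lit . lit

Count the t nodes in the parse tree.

[e [t [t [f [p lit]]] <> [f [p lit]]] . [e [t [f [p lit]]] . [e [t [f [p lit]]]]]]

4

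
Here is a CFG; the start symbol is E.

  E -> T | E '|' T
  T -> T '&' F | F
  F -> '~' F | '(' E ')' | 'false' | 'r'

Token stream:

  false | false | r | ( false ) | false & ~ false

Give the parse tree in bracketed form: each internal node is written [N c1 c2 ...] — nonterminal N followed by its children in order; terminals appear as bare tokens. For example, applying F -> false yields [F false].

E
E | T
E | T | T
E | T | T | T
E | T | T | T | T
T | T | T | T | T
F | T | T | T | T
false | T | T | T | T
false | F | T | T | T
false | false | T | T | T
false | false | F | T | T
false | false | r | T | T
false | false | r | F | T
false | false | r | ( E ) | T
false | false | r | ( T ) | T
false | false | r | ( F ) | T
false | false | r | ( false ) | T
false | false | r | ( false ) | T & F
false | false | r | ( false ) | F & F
false | false | r | ( false ) | false & F
false | false | r | ( false ) | false & ~ F
false | false | r | ( false ) | false & ~ false

[E [E [E [E [E [T [F false]]] | [T [F false]]] | [T [F r]]] | [T [F ( [E [T [F false]]] )]]] | [T [T [F false]] & [F ~ [F false]]]]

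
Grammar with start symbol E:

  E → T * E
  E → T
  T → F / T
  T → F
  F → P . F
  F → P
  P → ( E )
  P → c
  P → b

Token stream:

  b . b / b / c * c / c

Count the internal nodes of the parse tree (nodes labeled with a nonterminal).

[E [T [F [P b] . [F [P b]]] / [T [F [P b]] / [T [F [P c]]]]] * [E [T [F [P c]] / [T [F [P c]]]]]]

19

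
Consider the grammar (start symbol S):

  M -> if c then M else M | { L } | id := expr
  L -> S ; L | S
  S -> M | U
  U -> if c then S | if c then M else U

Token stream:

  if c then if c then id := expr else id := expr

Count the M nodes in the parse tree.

3

[S [U if c then [S [M if c then [M id := expr] else [M id := expr]]]]]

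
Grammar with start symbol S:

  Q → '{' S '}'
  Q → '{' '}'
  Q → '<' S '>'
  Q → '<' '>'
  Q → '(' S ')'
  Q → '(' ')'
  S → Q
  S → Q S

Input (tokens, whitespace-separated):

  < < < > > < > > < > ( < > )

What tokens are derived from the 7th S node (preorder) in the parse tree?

[S [Q < [S [Q < [S [Q < >]] >] [S [Q < >]]] >] [S [Q < >] [S [Q ( [S [Q < >]] )]]]]

< >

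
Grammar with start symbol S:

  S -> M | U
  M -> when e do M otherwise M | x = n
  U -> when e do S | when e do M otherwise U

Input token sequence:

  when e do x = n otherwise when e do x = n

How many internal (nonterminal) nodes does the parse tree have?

6

[S [U when e do [M x = n] otherwise [U when e do [S [M x = n]]]]]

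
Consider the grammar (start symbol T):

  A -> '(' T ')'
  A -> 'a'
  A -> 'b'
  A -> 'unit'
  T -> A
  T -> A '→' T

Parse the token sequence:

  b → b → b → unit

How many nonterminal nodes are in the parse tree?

[T [A b] → [T [A b] → [T [A b] → [T [A unit]]]]]

8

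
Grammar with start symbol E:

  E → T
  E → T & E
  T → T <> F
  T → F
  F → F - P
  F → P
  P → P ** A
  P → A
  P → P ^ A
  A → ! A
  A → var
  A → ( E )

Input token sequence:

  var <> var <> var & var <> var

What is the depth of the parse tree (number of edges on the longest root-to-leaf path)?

7

[E [T [T [T [F [P [A var]]]] <> [F [P [A var]]]] <> [F [P [A var]]]] & [E [T [T [F [P [A var]]]] <> [F [P [A var]]]]]]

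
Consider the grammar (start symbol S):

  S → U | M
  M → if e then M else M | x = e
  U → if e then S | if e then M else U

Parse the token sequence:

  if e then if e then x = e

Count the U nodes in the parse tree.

2

[S [U if e then [S [U if e then [S [M x = e]]]]]]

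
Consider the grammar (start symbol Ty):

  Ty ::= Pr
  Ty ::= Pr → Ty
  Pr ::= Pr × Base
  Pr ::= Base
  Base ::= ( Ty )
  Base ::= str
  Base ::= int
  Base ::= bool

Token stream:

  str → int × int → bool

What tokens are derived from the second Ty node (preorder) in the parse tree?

[Ty [Pr [Base str]] → [Ty [Pr [Pr [Base int]] × [Base int]] → [Ty [Pr [Base bool]]]]]

int × int → bool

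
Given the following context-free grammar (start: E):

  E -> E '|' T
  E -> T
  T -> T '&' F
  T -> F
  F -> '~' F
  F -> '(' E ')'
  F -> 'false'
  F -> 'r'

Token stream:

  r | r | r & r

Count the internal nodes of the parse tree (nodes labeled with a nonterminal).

11

[E [E [E [T [F r]]] | [T [F r]]] | [T [T [F r]] & [F r]]]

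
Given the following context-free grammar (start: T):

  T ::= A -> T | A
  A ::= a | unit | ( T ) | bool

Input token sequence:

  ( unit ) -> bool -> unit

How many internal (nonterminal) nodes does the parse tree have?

[T [A ( [T [A unit]] )] -> [T [A bool] -> [T [A unit]]]]

8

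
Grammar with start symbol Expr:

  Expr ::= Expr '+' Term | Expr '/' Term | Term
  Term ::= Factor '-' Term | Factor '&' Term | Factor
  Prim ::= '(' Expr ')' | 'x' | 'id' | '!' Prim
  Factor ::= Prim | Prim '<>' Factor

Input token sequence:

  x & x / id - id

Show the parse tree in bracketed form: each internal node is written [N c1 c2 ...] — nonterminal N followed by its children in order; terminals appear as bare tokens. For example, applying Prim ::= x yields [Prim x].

[Expr [Expr [Term [Factor [Prim x]] & [Term [Factor [Prim x]]]]] / [Term [Factor [Prim id]] - [Term [Factor [Prim id]]]]]

Expr
Expr / Term
Term / Term
Factor & Term / Term
Prim & Term / Term
x & Term / Term
x & Factor / Term
x & Prim / Term
x & x / Term
x & x / Factor - Term
x & x / Prim - Term
x & x / id - Term
x & x / id - Factor
x & x / id - Prim
x & x / id - id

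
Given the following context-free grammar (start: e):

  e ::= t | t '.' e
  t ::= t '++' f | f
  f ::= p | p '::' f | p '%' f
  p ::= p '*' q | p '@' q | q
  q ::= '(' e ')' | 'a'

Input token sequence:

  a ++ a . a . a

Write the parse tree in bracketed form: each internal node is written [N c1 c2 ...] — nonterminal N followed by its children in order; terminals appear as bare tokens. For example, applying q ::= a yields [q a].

[e [t [t [f [p [q a]]]] ++ [f [p [q a]]]] . [e [t [f [p [q a]]]] . [e [t [f [p [q a]]]]]]]

e
t . e
t ++ f . e
f ++ f . e
p ++ f . e
q ++ f . e
a ++ f . e
a ++ p . e
a ++ q . e
a ++ a . e
a ++ a . t . e
a ++ a . f . e
a ++ a . p . e
a ++ a . q . e
a ++ a . a . e
a ++ a . a . t
a ++ a . a . f
a ++ a . a . p
a ++ a . a . q
a ++ a . a . a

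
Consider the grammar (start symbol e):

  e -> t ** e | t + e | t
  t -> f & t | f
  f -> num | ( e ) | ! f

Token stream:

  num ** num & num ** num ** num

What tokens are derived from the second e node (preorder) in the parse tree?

[e [t [f num]] ** [e [t [f num] & [t [f num]]] ** [e [t [f num]] ** [e [t [f num]]]]]]

num & num ** num ** num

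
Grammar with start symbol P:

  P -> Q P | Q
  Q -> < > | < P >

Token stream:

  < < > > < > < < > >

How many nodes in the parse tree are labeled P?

[P [Q < [P [Q < >]] >] [P [Q < >] [P [Q < [P [Q < >]] >]]]]

5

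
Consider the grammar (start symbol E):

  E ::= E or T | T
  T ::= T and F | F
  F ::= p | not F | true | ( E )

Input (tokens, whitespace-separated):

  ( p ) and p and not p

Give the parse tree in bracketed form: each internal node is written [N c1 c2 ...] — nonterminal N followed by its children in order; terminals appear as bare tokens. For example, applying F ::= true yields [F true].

[E [T [T [T [F ( [E [T [F p]]] )]] and [F p]] and [F not [F p]]]]

E
T
T and F
T and F and F
F and F and F
( E ) and F and F
( T ) and F and F
( F ) and F and F
( p ) and F and F
( p ) and p and F
( p ) and p and not F
( p ) and p and not p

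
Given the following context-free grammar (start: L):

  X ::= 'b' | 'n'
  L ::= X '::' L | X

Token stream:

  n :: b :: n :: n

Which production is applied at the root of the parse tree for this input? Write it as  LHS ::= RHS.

L ::= X '::' L

[L [X n] :: [L [X b] :: [L [X n] :: [L [X n]]]]]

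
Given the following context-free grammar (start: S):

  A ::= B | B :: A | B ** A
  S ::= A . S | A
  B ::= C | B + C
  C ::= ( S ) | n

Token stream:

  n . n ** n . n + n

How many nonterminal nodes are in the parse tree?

17

[S [A [B [C n]]] . [S [A [B [C n]] ** [A [B [C n]]]] . [S [A [B [B [C n]] + [C n]]]]]]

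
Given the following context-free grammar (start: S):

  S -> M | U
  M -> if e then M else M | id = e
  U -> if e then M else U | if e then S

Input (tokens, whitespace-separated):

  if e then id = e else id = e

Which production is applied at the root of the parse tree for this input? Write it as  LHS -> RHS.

S -> M

[S [M if e then [M id = e] else [M id = e]]]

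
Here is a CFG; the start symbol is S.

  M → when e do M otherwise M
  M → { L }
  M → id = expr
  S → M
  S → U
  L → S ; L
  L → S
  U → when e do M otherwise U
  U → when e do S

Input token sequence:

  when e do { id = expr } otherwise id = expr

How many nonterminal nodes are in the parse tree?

[S [M when e do [M { [L [S [M id = expr]]] }] otherwise [M id = expr]]]

7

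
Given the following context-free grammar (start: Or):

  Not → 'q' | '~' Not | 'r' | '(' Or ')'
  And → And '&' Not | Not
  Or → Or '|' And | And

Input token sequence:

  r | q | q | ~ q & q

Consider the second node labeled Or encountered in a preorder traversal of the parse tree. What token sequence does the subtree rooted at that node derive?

r | q | q

[Or [Or [Or [Or [And [Not r]]] | [And [Not q]]] | [And [Not q]]] | [And [And [Not ~ [Not q]]] & [Not q]]]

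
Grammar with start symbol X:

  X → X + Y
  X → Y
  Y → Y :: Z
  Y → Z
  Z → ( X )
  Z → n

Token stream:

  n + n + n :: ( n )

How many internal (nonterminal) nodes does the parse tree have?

14

[X [X [X [Y [Z n]]] + [Y [Z n]]] + [Y [Y [Z n]] :: [Z ( [X [Y [Z n]]] )]]]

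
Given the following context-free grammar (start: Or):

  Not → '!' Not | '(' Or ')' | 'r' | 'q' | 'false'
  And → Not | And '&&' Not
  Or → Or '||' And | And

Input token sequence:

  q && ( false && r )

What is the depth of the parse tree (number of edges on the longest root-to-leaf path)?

[Or [And [And [Not q]] && [Not ( [Or [And [And [Not false]] && [Not r]]] )]]]

7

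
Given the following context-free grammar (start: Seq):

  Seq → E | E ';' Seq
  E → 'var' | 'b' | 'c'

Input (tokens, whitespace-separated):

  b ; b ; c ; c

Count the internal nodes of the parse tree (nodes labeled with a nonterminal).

8

[Seq [E b] ; [Seq [E b] ; [Seq [E c] ; [Seq [E c]]]]]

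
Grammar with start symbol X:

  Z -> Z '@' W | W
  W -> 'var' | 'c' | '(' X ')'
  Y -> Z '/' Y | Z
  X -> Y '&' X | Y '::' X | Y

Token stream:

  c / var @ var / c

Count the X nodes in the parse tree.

[X [Y [Z [W c]] / [Y [Z [Z [W var]] @ [W var]] / [Y [Z [W c]]]]]]

1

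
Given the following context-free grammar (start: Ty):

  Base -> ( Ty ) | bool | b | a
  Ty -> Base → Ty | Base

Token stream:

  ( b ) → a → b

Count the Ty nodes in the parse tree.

[Ty [Base ( [Ty [Base b]] )] → [Ty [Base a] → [Ty [Base b]]]]

4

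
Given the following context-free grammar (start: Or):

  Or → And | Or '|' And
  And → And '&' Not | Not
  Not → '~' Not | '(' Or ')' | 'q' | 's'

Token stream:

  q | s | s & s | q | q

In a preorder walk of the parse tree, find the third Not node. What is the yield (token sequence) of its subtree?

s

[Or [Or [Or [Or [Or [And [Not q]]] | [And [Not s]]] | [And [And [Not s]] & [Not s]]] | [And [Not q]]] | [And [Not q]]]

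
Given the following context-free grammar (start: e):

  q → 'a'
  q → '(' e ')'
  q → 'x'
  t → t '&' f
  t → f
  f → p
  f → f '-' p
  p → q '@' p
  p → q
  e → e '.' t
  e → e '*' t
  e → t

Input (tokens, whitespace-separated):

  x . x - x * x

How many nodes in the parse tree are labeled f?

[e [e [e [t [f [p [q x]]]]] . [t [f [f [p [q x]]] - [p [q x]]]]] * [t [f [p [q x]]]]]

4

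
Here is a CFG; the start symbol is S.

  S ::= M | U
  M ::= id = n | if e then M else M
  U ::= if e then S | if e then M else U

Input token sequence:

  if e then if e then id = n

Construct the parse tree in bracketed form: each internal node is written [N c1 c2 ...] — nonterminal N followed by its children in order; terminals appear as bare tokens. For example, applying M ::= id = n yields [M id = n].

S
U
if e then S
if e then U
if e then if e then S
if e then if e then M
if e then if e then id = n

[S [U if e then [S [U if e then [S [M id = n]]]]]]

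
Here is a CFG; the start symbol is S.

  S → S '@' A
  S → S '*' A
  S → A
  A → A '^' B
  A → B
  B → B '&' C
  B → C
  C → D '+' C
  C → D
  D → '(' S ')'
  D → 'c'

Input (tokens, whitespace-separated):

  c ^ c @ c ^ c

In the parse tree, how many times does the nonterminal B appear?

4

[S [S [A [A [B [C [D c]]]] ^ [B [C [D c]]]]] @ [A [A [B [C [D c]]]] ^ [B [C [D c]]]]]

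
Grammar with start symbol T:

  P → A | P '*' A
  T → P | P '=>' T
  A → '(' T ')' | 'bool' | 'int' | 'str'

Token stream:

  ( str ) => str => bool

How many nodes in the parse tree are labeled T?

4

[T [P [A ( [T [P [A str]]] )]] => [T [P [A str]] => [T [P [A bool]]]]]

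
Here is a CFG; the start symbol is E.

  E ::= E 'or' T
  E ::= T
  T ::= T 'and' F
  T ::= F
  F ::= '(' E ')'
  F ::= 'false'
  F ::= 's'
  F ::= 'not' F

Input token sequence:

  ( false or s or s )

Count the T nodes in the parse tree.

4

[E [T [F ( [E [E [E [T [F false]]] or [T [F s]]] or [T [F s]]] )]]]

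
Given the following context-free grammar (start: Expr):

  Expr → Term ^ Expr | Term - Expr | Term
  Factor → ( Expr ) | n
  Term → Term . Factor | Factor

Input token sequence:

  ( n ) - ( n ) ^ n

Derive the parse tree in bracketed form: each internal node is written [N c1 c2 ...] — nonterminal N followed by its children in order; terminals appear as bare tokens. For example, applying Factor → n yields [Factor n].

[Expr [Term [Factor ( [Expr [Term [Factor n]]] )]] - [Expr [Term [Factor ( [Expr [Term [Factor n]]] )]] ^ [Expr [Term [Factor n]]]]]

Expr
Term - Expr
Factor - Expr
( Expr ) - Expr
( Term ) - Expr
( Factor ) - Expr
( n ) - Expr
( n ) - Term ^ Expr
( n ) - Factor ^ Expr
( n ) - ( Expr ) ^ Expr
( n ) - ( Term ) ^ Expr
( n ) - ( Factor ) ^ Expr
( n ) - ( n ) ^ Expr
( n ) - ( n ) ^ Term
( n ) - ( n ) ^ Factor
( n ) - ( n ) ^ n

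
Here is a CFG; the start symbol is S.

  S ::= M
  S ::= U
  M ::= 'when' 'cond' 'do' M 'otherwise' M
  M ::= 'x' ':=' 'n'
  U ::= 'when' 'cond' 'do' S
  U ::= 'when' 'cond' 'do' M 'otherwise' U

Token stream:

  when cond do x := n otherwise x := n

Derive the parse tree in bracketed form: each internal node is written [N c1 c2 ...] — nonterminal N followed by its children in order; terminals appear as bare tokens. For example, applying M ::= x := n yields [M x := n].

[S [M when cond do [M x := n] otherwise [M x := n]]]

S
M
when cond do M otherwise M
when cond do x := n otherwise M
when cond do x := n otherwise x := n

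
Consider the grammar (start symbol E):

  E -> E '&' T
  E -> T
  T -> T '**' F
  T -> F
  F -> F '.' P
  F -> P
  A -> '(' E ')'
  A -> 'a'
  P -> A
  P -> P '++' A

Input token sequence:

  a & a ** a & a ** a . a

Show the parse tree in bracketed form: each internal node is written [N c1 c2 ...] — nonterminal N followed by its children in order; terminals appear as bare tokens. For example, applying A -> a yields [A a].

[E [E [E [T [F [P [A a]]]]] & [T [T [F [P [A a]]]] ** [F [P [A a]]]]] & [T [T [F [P [A a]]]] ** [F [F [P [A a]]] . [P [A a]]]]]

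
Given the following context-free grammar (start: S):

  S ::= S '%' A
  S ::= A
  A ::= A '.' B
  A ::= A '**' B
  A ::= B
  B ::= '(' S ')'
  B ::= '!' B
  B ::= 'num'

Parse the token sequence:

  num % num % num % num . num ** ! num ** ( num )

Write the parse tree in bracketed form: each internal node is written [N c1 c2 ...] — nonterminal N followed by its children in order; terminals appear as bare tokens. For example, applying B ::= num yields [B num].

[S [S [S [S [A [B num]]] % [A [B num]]] % [A [B num]]] % [A [A [A [A [B num]] . [B num]] ** [B ! [B num]]] ** [B ( [S [A [B num]]] )]]]

S
S % A
S % A % A
S % A % A % A
A % A % A % A
B % A % A % A
num % A % A % A
num % B % A % A
num % num % A % A
num % num % B % A
num % num % num % A
num % num % num % A ** B
num % num % num % A ** B ** B
num % num % num % A . B ** B ** B
num % num % num % B . B ** B ** B
num % num % num % num . B ** B ** B
num % num % num % num . num ** B ** B
num % num % num % num . num ** ! B ** B
num % num % num % num . num ** ! num ** B
num % num % num % num . num ** ! num ** ( S )
num % num % num % num . num ** ! num ** ( A )
num % num % num % num . num ** ! num ** ( B )
num % num % num % num . num ** ! num ** ( num )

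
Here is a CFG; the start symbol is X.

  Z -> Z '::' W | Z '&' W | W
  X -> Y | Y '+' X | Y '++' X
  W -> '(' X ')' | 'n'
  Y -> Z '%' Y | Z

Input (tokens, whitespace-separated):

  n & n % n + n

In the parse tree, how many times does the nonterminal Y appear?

3

[X [Y [Z [Z [W n]] & [W n]] % [Y [Z [W n]]]] + [X [Y [Z [W n]]]]]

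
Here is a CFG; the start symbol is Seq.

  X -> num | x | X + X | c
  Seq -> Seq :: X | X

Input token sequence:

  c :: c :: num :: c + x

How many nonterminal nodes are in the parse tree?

[Seq [Seq [Seq [Seq [X c]] :: [X c]] :: [X num]] :: [X [X c] + [X x]]]

10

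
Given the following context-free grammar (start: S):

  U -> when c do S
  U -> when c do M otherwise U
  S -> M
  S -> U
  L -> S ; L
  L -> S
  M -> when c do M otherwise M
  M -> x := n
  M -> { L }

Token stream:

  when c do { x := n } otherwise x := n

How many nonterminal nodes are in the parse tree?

[S [M when c do [M { [L [S [M x := n]]] }] otherwise [M x := n]]]

7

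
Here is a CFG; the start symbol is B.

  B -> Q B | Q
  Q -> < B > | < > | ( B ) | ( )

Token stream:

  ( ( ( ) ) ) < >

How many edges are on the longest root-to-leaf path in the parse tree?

6

[B [Q ( [B [Q ( [B [Q ( )]] )]] )] [B [Q < >]]]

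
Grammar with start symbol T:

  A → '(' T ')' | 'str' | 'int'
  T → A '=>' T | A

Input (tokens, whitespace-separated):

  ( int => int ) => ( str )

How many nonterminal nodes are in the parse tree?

10

[T [A ( [T [A int] => [T [A int]]] )] => [T [A ( [T [A str]] )]]]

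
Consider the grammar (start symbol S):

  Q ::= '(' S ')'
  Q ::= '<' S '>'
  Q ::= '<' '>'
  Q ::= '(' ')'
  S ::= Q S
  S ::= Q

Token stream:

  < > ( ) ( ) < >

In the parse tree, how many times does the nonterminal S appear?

[S [Q < >] [S [Q ( )] [S [Q ( )] [S [Q < >]]]]]

4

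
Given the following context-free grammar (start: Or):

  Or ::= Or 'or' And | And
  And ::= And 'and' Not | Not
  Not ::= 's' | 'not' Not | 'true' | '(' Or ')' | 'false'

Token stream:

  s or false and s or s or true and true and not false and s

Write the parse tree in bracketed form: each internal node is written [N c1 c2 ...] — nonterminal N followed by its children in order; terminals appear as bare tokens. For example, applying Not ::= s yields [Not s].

Or
Or or And
Or or And or And
Or or And or And or And
And or And or And or And
Not or And or And or And
s or And or And or And
s or And and Not or And or And
s or Not and Not or And or And
s or false and Not or And or And
s or false and s or And or And
s or false and s or Not or And
s or false and s or s or And
s or false and s or s or And and Not
s or false and s or s or And and Not and Not
s or false and s or s or And and Not and Not and Not
s or false and s or s or Not and Not and Not and Not
s or false and s or s or true and Not and Not and Not
s or false and s or s or true and true and Not and Not
s or false and s or s or true and true and not Not and Not
s or false and s or s or true and true and not false and Not
s or false and s or s or true and true and not false and s

[Or [Or [Or [Or [And [Not s]]] or [And [And [Not false]] and [Not s]]] or [And [Not s]]] or [And [And [And [And [Not true]] and [Not true]] and [Not not [Not false]]] and [Not s]]]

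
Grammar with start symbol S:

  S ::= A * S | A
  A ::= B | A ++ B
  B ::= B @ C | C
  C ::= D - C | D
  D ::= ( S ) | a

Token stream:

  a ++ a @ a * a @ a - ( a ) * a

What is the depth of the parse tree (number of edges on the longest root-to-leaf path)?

12

[S [A [A [B [C [D a]]]] ++ [B [B [C [D a]]] @ [C [D a]]]] * [S [A [B [B [C [D a]]] @ [C [D a] - [C [D ( [S [A [B [C [D a]]]]] )]]]]] * [S [A [B [C [D a]]]]]]]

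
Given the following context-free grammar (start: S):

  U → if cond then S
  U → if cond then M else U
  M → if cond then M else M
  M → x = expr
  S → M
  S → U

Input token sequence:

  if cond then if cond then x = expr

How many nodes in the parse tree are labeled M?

[S [U if cond then [S [U if cond then [S [M x = expr]]]]]]

1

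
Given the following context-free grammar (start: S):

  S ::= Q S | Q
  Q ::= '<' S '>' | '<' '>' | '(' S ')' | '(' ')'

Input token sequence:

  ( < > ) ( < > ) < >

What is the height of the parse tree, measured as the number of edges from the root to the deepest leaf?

[S [Q ( [S [Q < >]] )] [S [Q ( [S [Q < >]] )] [S [Q < >]]]]

5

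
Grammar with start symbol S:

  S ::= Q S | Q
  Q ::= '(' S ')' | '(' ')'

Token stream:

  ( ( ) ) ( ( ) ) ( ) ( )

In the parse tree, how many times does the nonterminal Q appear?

6

[S [Q ( [S [Q ( )]] )] [S [Q ( [S [Q ( )]] )] [S [Q ( )] [S [Q ( )]]]]]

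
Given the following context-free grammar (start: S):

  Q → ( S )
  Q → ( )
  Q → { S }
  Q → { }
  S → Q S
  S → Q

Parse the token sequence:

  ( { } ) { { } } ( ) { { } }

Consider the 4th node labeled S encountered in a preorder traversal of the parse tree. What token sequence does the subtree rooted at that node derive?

{ }

[S [Q ( [S [Q { }]] )] [S [Q { [S [Q { }]] }] [S [Q ( )] [S [Q { [S [Q { }]] }]]]]]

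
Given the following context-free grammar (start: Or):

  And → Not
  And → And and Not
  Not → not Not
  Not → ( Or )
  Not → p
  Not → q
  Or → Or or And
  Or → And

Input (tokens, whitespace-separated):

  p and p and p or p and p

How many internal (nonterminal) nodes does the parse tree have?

12

[Or [Or [And [And [And [Not p]] and [Not p]] and [Not p]]] or [And [And [Not p]] and [Not p]]]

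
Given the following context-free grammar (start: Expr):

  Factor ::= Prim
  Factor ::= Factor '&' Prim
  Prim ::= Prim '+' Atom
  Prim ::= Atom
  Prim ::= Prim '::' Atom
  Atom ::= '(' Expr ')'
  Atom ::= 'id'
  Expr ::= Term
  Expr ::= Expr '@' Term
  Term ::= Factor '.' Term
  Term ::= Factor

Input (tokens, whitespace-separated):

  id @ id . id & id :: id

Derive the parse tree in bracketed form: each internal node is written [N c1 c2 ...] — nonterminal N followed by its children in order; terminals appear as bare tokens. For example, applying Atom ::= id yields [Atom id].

Expr
Expr @ Term
Term @ Term
Factor @ Term
Prim @ Term
Atom @ Term
id @ Term
id @ Factor . Term
id @ Prim . Term
id @ Atom . Term
id @ id . Term
id @ id . Factor
id @ id . Factor & Prim
id @ id . Prim & Prim
id @ id . Atom & Prim
id @ id . id & Prim
id @ id . id & Prim :: Atom
id @ id . id & Atom :: Atom
id @ id . id & id :: Atom
id @ id . id & id :: id

[Expr [Expr [Term [Factor [Prim [Atom id]]]]] @ [Term [Factor [Prim [Atom id]]] . [Term [Factor [Factor [Prim [Atom id]]] & [Prim [Prim [Atom id]] :: [Atom id]]]]]]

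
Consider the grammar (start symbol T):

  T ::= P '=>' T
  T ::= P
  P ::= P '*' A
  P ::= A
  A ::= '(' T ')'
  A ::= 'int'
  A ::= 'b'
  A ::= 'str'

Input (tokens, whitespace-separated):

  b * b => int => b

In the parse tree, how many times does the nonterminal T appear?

[T [P [P [A b]] * [A b]] => [T [P [A int]] => [T [P [A b]]]]]

3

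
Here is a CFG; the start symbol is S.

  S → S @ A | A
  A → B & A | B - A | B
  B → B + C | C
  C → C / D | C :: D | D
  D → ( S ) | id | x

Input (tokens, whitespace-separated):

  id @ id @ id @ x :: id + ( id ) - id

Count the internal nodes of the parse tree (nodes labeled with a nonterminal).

34

[S [S [S [S [A [B [C [D id]]]]] @ [A [B [C [D id]]]]] @ [A [B [C [D id]]]]] @ [A [B [B [C [C [D x]] :: [D id]]] + [C [D ( [S [A [B [C [D id]]]]] )]]] - [A [B [C [D id]]]]]]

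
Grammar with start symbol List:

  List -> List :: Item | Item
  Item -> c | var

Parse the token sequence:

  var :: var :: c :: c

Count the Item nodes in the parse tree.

4

[List [List [List [List [Item var]] :: [Item var]] :: [Item c]] :: [Item c]]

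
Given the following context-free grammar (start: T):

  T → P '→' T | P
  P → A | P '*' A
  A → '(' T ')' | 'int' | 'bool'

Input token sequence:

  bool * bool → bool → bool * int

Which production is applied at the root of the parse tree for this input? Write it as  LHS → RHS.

T → P '→' T

[T [P [P [A bool]] * [A bool]] → [T [P [A bool]] → [T [P [P [A bool]] * [A int]]]]]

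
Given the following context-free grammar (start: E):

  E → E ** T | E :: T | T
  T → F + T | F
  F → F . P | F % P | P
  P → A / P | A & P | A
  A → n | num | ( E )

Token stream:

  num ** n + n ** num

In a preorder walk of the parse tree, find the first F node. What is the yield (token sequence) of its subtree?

num

[E [E [E [T [F [P [A num]]]]] ** [T [F [P [A n]]] + [T [F [P [A n]]]]]] ** [T [F [P [A num]]]]]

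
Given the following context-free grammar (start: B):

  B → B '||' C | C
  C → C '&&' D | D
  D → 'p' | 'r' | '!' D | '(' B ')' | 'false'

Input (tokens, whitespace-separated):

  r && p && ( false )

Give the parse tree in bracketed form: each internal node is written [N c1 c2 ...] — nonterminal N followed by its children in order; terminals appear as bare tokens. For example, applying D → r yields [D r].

[B [C [C [C [D r]] && [D p]] && [D ( [B [C [D false]]] )]]]

B
C
C && D
C && D && D
D && D && D
r && D && D
r && p && D
r && p && ( B )
r && p && ( C )
r && p && ( D )
r && p && ( false )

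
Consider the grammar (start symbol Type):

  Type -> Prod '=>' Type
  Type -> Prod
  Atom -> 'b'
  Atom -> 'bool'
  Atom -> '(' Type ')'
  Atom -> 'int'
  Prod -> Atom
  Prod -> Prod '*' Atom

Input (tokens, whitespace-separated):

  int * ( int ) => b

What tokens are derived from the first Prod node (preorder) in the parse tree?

[Type [Prod [Prod [Atom int]] * [Atom ( [Type [Prod [Atom int]]] )]] => [Type [Prod [Atom b]]]]

int * ( int )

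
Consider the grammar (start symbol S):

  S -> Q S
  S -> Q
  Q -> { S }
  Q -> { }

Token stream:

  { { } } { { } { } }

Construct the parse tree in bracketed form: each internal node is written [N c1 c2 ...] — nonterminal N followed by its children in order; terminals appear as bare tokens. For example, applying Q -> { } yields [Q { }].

[S [Q { [S [Q { }]] }] [S [Q { [S [Q { }] [S [Q { }]]] }]]]

S
Q S
{ S } S
{ Q } S
{ { } } S
{ { } } Q
{ { } } { S }
{ { } } { Q S }
{ { } } { { } S }
{ { } } { { } Q }
{ { } } { { } { } }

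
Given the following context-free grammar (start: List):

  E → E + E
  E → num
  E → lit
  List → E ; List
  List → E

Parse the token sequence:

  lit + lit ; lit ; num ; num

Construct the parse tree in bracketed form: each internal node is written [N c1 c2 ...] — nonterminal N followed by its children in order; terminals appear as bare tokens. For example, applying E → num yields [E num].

List
E ; List
E + E ; List
lit + E ; List
lit + lit ; List
lit + lit ; E ; List
lit + lit ; lit ; List
lit + lit ; lit ; E ; List
lit + lit ; lit ; num ; List
lit + lit ; lit ; num ; E
lit + lit ; lit ; num ; num

[List [E [E lit] + [E lit]] ; [List [E lit] ; [List [E num] ; [List [E num]]]]]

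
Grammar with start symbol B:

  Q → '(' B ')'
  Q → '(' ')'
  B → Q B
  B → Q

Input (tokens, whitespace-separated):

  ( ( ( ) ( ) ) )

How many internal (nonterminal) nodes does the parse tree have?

8

[B [Q ( [B [Q ( [B [Q ( )] [B [Q ( )]]] )]] )]]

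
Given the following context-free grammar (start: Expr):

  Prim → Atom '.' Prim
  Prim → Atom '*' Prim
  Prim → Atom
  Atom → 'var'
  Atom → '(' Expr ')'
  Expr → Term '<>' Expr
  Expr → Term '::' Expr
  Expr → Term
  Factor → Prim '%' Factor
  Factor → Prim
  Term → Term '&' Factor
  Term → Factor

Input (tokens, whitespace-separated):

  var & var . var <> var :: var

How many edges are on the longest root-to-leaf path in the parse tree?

7

[Expr [Term [Term [Factor [Prim [Atom var]]]] & [Factor [Prim [Atom var] . [Prim [Atom var]]]]] <> [Expr [Term [Factor [Prim [Atom var]]]] :: [Expr [Term [Factor [Prim [Atom var]]]]]]]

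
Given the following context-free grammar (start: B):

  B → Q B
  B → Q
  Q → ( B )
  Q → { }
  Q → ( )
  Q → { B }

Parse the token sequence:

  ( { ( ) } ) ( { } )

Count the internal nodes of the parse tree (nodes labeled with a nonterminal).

10

[B [Q ( [B [Q { [B [Q ( )]] }]] )] [B [Q ( [B [Q { }]] )]]]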